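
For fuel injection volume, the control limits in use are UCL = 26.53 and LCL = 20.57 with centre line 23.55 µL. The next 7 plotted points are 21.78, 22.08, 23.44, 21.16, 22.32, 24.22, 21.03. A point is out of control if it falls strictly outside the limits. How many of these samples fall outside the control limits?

All 7 points lie within [20.57, 26.53].

0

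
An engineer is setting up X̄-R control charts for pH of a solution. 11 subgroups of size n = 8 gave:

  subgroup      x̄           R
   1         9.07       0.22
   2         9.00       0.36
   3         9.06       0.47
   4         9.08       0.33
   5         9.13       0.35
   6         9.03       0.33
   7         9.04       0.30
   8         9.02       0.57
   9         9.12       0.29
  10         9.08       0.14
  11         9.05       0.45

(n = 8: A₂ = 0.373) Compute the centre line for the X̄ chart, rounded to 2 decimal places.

X̄̄ = (9.07 + 9.00 + 9.06 + 9.08 + 9.13 + 9.03 + 9.04 + 9.02 + 9.12 + 9.08 + 9.05) / 11 = 99.6800 / 11 = 9.0618
CL = X̄̄ = 9.0618

9.06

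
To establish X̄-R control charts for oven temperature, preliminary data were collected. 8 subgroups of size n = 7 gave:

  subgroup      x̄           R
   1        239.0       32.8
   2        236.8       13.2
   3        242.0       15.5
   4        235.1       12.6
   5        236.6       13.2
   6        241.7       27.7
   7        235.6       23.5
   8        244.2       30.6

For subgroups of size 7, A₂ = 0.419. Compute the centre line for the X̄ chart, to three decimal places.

X̄̄ = (239.0 + 236.8 + 242.0 + 235.1 + 236.6 + 241.7 + 235.6 + 244.2) / 8 = 1911.0000 / 8 = 238.8750
CL = X̄̄ = 238.8750

238.875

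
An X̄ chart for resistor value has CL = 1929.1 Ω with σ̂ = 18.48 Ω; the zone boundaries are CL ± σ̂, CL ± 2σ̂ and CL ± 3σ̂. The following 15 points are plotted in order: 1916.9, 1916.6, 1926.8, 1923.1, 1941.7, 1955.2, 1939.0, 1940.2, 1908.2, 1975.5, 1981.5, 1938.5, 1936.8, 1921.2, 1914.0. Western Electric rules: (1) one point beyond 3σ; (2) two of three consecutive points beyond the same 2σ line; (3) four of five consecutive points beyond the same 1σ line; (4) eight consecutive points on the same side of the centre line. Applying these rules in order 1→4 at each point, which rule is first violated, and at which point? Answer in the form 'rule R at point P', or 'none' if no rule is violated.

rule 2 at point 11

Zone of each point (C = within 1σ̂, B = 1σ̂–2σ̂, A = 2σ̂–3σ̂, * = beyond 3σ̂; sign = side of CL): 1:-C, 2:-C, 3:-C, 4:-C, 5:+C, 6:+B, 7:+C, 8:+C, 9:-B, 10:+A, 11:+A, 12:+C, 13:+C, 14:-C, 15:-C
Rule 2 (two of three consecutive points beyond the same 2σ limit) is satisfied at point 11.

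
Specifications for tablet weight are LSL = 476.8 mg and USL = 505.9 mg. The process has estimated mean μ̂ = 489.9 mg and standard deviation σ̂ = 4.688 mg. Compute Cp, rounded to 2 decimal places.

1.03

Cp = (USL − LSL) / (6σ̂) = (505.9 − 476.8) / (6 × 4.688) = 29.1000 / 28.1280 = 1.0346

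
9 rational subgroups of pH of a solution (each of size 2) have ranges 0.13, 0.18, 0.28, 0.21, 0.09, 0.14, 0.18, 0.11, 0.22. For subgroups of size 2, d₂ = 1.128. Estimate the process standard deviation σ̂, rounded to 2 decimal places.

0.15

R̄ = (0.13 + 0.18 + 0.28 + 0.21 + 0.09 + 0.14 + 0.18 + 0.11 + 0.22) / 9 = 0.1711
σ̂ = R̄ / d₂ = 0.1711 / 1.128 = 0.1517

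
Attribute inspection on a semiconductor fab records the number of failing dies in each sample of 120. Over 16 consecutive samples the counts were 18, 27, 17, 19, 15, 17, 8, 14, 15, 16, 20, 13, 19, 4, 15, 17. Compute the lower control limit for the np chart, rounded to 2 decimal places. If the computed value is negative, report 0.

4.74

p̄ = Σdᵢ / (k·n) = 254 / (16 × 120) = 0.13229
LCL = np̄ − 3·√(np̄(1−p̄)) = 15.8750 − 3 × 3.7115 = 4.7406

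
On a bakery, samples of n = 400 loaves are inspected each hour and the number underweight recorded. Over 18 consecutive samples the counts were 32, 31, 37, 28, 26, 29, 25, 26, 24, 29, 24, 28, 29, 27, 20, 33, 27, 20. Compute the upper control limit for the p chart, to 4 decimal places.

p̄ = Σdᵢ / (k·n) = 495 / (18 × 400) = 0.06875
UCL = p̄ + 3·√(p̄(1−p̄)/n) = 0.06875 + 3 × √(0.06875×0.93125/400) = 0.06875 + 3 × 0.01265 = 0.10670

0.1067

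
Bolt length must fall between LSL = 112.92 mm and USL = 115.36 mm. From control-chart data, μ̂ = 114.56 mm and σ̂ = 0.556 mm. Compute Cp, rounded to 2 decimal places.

Cp = (USL − LSL) / (6σ̂) = (115.36 − 112.92) / (6 × 0.556) = 2.4400 / 3.3360 = 0.7314

0.73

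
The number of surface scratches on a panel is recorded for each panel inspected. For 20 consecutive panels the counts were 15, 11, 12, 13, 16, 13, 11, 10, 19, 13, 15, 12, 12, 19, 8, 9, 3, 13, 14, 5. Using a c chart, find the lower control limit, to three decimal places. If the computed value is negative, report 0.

1.693

c̄ = (15 + 11 + 12 + 13 + 16 + 13 + 11 + 10 + 19 + 13 + 15 + 12 + 12 + 19 + 8 + 9 + 3 + 13 + 14 + 5) / 20 = 243 / 20 = 12.1500
LCL = c̄ − 3√c̄ = 12.1500 − 3 × 3.4857 = 1.6929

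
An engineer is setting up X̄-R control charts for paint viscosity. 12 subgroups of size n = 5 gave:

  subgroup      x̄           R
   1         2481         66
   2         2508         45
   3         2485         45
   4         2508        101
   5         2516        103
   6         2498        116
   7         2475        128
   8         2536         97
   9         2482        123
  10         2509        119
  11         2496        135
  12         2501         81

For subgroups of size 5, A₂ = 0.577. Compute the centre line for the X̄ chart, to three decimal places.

2499.583

X̄̄ = (2481 + 2508 + 2485 + 2508 + 2516 + 2498 + 2475 + 2536 + 2482 + 2509 + 2496 + 2501) / 12 = 29995.0000 / 12 = 2499.5833
CL = X̄̄ = 2499.5833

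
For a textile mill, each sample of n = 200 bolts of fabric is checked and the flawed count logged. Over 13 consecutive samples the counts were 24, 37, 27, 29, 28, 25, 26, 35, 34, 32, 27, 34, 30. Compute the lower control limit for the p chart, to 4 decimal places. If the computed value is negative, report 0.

p̄ = Σdᵢ / (k·n) = 388 / (13 × 200) = 0.14923
LCL = p̄ − 3·√(p̄(1−p̄)/n) = 0.14923 − 3 × 0.02520 = 0.07364

0.0736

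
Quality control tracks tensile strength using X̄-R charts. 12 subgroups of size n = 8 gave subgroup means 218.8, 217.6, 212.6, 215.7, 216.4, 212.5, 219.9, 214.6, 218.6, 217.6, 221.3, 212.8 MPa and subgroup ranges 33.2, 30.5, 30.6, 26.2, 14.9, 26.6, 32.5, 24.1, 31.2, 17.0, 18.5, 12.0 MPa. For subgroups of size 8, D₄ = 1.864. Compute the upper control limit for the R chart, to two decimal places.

R̄ = (33.2 + 30.5 + 30.6 + 26.2 + 14.9 + 26.6 + 32.5 + 24.1 + 31.2 + 17.0 + 18.5 + 12.0) / 12 = 297.3000 / 12 = 24.7750
UCL_R = D₄·R̄ = 1.864 × 24.7750 = 46.1806

46.18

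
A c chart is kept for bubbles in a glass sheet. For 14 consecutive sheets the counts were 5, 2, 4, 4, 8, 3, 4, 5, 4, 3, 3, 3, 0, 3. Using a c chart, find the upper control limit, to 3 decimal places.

9.369

c̄ = (5 + 2 + 4 + 4 + 8 + 3 + 4 + 5 + 4 + 3 + 3 + 3 + 0 + 3) / 14 = 51 / 14 = 3.6429
UCL = c̄ + 3√c̄ = 3.6429 + 3 × √3.6429 = 3.6429 + 3 × 1.9086 = 9.3687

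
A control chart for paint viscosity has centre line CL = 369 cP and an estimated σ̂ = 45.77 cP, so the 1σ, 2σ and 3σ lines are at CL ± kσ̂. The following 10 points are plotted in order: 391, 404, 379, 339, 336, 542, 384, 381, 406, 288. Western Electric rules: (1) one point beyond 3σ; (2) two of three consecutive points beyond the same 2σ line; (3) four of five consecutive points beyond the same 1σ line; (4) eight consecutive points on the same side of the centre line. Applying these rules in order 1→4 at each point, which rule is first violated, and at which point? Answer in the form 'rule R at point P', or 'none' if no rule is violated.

Zone of each point (C = within 1σ̂, B = 1σ̂–2σ̂, A = 2σ̂–3σ̂, * = beyond 3σ̂; sign = side of CL): 1:+C, 2:+C, 3:+C, 4:-C, 5:-C, 6:+*, 7:+C, 8:+C, 9:+C, 10:-B
Rule 1 (one point beyond the 3σ limits) is satisfied at point 6.

rule 1 at point 6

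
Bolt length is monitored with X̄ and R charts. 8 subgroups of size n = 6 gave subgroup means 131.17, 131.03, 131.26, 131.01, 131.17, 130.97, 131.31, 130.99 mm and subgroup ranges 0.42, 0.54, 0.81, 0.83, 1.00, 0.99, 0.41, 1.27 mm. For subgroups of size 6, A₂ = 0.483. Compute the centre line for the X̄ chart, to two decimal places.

131.11

X̄̄ = (131.17 + 131.03 + 131.26 + 131.01 + 131.17 + 130.97 + 131.31 + 130.99) / 8 = 1048.9100 / 8 = 131.1137
CL = X̄̄ = 131.1137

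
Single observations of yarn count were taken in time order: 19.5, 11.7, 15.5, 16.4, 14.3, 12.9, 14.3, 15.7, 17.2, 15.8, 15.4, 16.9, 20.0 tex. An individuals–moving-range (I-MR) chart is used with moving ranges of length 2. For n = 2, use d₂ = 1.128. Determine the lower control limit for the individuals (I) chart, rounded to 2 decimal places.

9.90

X̄ = (19.5 + 11.7 + 15.5 + 16.4 + 14.3 + 12.9 + 14.3 + 15.7 + 17.2 + 15.8 + 15.4 + 16.9 + 20.0) / 13 = 15.8154
Moving ranges: 7.8, 3.8, 0.9, 2.1, 1.4, 1.4, 1.4, 1.5, 1.4, 0.4, 1.5, 3.1; M̄R̄ = 26.7000 / 12 = 2.2250
LCL = X̄ − 3·M̄R̄/d₂ = 15.8154 − 3 × 2.2250 / 1.128 = 9.8978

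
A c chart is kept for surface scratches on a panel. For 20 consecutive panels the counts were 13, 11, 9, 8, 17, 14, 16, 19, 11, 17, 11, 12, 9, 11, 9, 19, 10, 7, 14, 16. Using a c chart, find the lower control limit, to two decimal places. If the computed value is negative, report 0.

1.98

c̄ = (13 + 11 + 9 + 8 + 17 + 14 + 16 + 19 + 11 + 17 + 11 + 12 + 9 + 11 + 9 + 19 + 10 + 7 + 14 + 16) / 20 = 253 / 20 = 12.6500
LCL = c̄ − 3√c̄ = 12.6500 − 3 × 3.5567 = 1.9799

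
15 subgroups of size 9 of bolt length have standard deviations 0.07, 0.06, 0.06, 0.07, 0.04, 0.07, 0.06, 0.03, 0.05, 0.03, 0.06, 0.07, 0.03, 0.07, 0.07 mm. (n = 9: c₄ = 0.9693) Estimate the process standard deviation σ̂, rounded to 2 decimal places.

0.06

s̄ = (0.07 + 0.06 + 0.06 + 0.07 + 0.04 + 0.07 + 0.06 + 0.03 + 0.05 + 0.03 + 0.06 + 0.07 + 0.03 + 0.07 + 0.07) / 15 = 0.0560
σ̂ = s̄ / c₄ = 0.0560 / 0.9693 = 0.0578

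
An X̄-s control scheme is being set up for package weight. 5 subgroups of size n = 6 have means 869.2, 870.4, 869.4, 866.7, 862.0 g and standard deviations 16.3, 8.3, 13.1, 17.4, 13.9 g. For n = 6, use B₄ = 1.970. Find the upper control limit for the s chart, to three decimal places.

s̄ = (16.3 + 8.3 + 13.1 + 17.4 + 13.9) / 5 = 13.8000
UCL_s = B₄·s̄ = 1.970 × 13.8000 = 27.1860

27.186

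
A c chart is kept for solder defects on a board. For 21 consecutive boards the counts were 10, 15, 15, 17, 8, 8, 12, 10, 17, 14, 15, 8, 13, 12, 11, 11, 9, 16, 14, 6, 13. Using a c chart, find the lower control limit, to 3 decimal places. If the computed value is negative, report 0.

c̄ = (10 + 15 + 15 + 17 + 8 + 8 + 12 + 10 + 17 + 14 + 15 + 8 + 13 + 12 + 11 + 11 + 9 + 16 + 14 + 6 + 13) / 21 = 254 / 21 = 12.0952
LCL = c̄ − 3√c̄ = 12.0952 − 3 × 3.4778 = 1.6618

1.662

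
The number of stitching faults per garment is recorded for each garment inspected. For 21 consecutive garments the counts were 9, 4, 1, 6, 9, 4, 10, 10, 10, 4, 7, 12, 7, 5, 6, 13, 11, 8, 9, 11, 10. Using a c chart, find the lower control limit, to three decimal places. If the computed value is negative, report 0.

c̄ = (9 + 4 + 1 + 6 + 9 + 4 + 10 + 10 + 10 + 4 + 7 + 12 + 7 + 5 + 6 + 13 + 11 + 8 + 9 + 11 + 10) / 21 = 166 / 21 = 7.9048
LCL = c̄ − 3√c̄ = 7.9048 − 3 × 2.8115 = -0.5299 → 0 (cannot be negative)

0.000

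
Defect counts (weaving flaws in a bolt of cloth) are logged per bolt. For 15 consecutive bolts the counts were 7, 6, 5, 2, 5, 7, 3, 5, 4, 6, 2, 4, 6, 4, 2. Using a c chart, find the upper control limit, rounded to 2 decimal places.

c̄ = (7 + 6 + 5 + 2 + 5 + 7 + 3 + 5 + 4 + 6 + 2 + 4 + 6 + 4 + 2) / 15 = 68 / 15 = 4.5333
UCL = c̄ + 3√c̄ = 4.5333 + 3 × √4.5333 = 4.5333 + 3 × 2.1292 = 10.9208

10.92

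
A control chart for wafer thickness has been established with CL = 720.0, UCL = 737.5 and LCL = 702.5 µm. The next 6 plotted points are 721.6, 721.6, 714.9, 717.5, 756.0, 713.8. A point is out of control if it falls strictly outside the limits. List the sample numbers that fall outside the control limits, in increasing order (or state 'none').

5

Compare each point to [702.5, 737.5]: sample 5 = 756.0 > UCL.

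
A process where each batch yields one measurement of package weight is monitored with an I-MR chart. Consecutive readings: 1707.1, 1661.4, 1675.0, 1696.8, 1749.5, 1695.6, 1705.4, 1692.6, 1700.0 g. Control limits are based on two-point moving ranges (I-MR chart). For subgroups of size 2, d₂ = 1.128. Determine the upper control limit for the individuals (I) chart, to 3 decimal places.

1770.529

X̄ = (1707.1 + 1661.4 + 1675.0 + 1696.8 + 1749.5 + 1695.6 + 1705.4 + 1692.6 + 1700.0) / 9 = 1698.1556
Moving ranges: 45.7, 13.6, 21.8, 52.7, 53.9, 9.8, 12.8, 7.4; M̄R̄ = 217.7000 / 8 = 27.2125
UCL = X̄ + 3·M̄R̄/d₂ = 1698.1556 + 3 × 27.2125 / 1.128 = 1770.5292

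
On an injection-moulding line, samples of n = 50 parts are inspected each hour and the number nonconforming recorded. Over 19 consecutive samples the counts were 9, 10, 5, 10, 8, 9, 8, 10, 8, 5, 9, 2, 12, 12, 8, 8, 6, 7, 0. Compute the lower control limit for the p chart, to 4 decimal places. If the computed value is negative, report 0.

p̄ = Σdᵢ / (k·n) = 146 / (19 × 50) = 0.15368
LCL = p̄ − 3·√(p̄(1−p̄)/n) = 0.15368 − 3 × 0.05100 = 0.00068

0.0007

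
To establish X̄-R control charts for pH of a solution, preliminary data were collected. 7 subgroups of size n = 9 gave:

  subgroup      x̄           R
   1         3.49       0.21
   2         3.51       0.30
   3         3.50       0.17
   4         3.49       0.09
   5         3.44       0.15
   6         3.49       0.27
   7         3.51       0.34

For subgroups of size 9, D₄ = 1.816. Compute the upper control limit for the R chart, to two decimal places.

R̄ = (0.21 + 0.30 + 0.17 + 0.09 + 0.15 + 0.27 + 0.34) / 7 = 1.5300 / 7 = 0.2186
UCL_R = D₄·R̄ = 1.816 × 0.2186 = 0.3969

0.40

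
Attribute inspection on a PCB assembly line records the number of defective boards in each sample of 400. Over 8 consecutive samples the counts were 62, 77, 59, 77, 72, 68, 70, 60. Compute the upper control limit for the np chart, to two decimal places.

90.68

p̄ = Σdᵢ / (k·n) = 545 / (8 × 400) = 0.17031
UCL = np̄ + 3·√(np̄(1−p̄)) = 68.1250 + 3 × √(68.1250×0.82969) = 68.1250 + 3 × 7.5181 = 90.6794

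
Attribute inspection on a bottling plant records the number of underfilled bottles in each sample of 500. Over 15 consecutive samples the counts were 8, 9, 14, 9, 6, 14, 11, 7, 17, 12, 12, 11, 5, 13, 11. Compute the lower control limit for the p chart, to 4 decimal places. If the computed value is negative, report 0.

p̄ = Σdᵢ / (k·n) = 159 / (15 × 500) = 0.02120
LCL = p̄ − 3·√(p̄(1−p̄)/n) = 0.02120 − 3 × 0.00644 = 0.00187

0.0019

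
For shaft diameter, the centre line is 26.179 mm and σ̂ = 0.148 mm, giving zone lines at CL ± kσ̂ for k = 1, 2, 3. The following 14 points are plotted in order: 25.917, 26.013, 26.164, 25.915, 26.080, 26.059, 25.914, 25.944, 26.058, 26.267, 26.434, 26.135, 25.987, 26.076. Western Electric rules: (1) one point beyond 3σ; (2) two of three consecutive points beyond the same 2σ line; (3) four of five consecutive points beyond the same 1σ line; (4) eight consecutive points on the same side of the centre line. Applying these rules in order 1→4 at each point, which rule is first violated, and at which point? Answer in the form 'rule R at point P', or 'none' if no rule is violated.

rule 4 at point 8

Zone of each point (C = within 1σ̂, B = 1σ̂–2σ̂, A = 2σ̂–3σ̂, * = beyond 3σ̂; sign = side of CL): 1:-B, 2:-B, 3:-C, 4:-B, 5:-C, 6:-C, 7:-B, 8:-B, 9:-C, 10:+C, 11:+B, 12:-C, 13:-B, 14:-C
Rule 4 (eight consecutive points on the same side of the centre line) is satisfied at point 8.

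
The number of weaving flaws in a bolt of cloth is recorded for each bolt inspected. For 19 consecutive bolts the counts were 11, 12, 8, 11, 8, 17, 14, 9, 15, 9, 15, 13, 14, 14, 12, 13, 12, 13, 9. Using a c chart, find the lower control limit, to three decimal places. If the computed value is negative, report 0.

c̄ = (11 + 12 + 8 + 11 + 8 + 17 + 14 + 9 + 15 + 9 + 15 + 13 + 14 + 14 + 12 + 13 + 12 + 13 + 9) / 19 = 229 / 19 = 12.0526
LCL = c̄ − 3√c̄ = 12.0526 − 3 × 3.4717 = 1.6376

1.638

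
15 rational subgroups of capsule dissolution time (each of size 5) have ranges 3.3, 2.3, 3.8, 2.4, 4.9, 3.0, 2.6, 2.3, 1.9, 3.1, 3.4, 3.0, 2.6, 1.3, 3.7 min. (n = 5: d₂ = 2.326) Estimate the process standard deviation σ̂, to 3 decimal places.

1.250

R̄ = (3.3 + 2.3 + 3.8 + 2.4 + 4.9 + 3.0 + 2.6 + 2.3 + 1.9 + 3.1 + 3.4 + 3.0 + 2.6 + 1.3 + 3.7) / 15 = 2.9067
σ̂ = R̄ / d₂ = 2.9067 / 2.326 = 1.2496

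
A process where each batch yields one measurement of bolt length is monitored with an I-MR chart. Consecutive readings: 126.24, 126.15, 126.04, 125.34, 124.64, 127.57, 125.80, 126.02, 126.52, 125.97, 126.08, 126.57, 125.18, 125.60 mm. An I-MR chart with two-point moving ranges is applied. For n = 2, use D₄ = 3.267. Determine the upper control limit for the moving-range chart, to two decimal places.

Moving ranges: 0.09, 0.11, 0.70, 0.70, 2.93, 1.77, 0.22, 0.50, 0.55, 0.11, 0.49, 1.39, 0.42; M̄R̄ = 9.9800 / 13 = 0.7677
UCL_MR = D₄·M̄R̄ = 3.267 × 0.7677 = 2.5081

2.51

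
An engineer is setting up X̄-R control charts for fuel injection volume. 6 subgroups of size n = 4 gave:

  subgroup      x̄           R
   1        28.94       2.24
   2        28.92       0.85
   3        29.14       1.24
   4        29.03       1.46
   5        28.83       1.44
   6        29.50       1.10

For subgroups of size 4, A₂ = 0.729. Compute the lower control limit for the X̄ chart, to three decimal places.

28.048

X̄̄ = (28.94 + 28.92 + 29.14 + 29.03 + 28.83 + 29.50) / 6 = 174.3600 / 6 = 29.0600
R̄ = (2.24 + 0.85 + 1.24 + 1.46 + 1.44 + 1.10) / 6 = 8.3300 / 6 = 1.3883
LCL = X̄̄ − A₂·R̄ = 29.0600 − 0.729 × 1.3883 = 28.0479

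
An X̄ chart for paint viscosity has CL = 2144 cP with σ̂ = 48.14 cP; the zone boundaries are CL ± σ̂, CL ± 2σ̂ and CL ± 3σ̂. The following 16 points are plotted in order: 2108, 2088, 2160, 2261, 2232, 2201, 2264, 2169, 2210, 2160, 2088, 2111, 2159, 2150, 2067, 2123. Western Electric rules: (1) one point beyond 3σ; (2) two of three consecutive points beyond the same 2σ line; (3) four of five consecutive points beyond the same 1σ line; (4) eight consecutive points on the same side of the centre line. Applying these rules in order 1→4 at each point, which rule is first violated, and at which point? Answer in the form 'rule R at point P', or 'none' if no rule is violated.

Zone of each point (C = within 1σ̂, B = 1σ̂–2σ̂, A = 2σ̂–3σ̂, * = beyond 3σ̂; sign = side of CL): 1:-C, 2:-B, 3:+C, 4:+A, 5:+B, 6:+B, 7:+A, 8:+C, 9:+B, 10:+C, 11:-B, 12:-C, 13:+C, 14:+C, 15:-B, 16:-C
Rule 3 (four of five consecutive points beyond the same 1σ limit) is satisfied at point 7.

rule 3 at point 7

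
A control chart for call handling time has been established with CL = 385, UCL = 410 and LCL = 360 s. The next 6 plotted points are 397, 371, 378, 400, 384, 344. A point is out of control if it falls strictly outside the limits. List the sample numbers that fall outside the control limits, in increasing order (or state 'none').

Compare each point to [360, 410]: sample 6 = 344 < LCL.

6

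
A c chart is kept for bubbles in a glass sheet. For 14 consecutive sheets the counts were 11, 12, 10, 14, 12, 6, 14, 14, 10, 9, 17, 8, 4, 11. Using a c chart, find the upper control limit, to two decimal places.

20.74

c̄ = (11 + 12 + 10 + 14 + 12 + 6 + 14 + 14 + 10 + 9 + 17 + 8 + 4 + 11) / 14 = 152 / 14 = 10.8571
UCL = c̄ + 3√c̄ = 10.8571 + 3 × √10.8571 = 10.8571 + 3 × 3.2950 = 20.7422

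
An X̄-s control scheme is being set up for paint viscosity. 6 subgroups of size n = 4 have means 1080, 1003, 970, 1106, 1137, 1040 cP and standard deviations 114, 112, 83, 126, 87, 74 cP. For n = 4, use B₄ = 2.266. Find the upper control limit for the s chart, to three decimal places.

225.089

s̄ = (114 + 112 + 83 + 126 + 87 + 74) / 6 = 99.3333
UCL_s = B₄·s̄ = 2.266 × 99.3333 = 225.0893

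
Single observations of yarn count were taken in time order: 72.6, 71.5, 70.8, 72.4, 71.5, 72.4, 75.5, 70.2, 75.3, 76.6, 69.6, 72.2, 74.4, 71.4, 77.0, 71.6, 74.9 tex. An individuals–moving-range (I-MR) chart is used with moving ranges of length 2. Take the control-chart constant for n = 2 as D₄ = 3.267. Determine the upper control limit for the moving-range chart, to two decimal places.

10.03

Moving ranges: 1.1, 0.7, 1.6, 0.9, 0.9, 3.1, 5.3, 5.1, 1.3, 7.0, 2.6, 2.2, 3.0, 5.6, 5.4, 3.3; M̄R̄ = 49.1000 / 16 = 3.0688
UCL_MR = D₄·M̄R̄ = 3.267 × 3.0688 = 10.0256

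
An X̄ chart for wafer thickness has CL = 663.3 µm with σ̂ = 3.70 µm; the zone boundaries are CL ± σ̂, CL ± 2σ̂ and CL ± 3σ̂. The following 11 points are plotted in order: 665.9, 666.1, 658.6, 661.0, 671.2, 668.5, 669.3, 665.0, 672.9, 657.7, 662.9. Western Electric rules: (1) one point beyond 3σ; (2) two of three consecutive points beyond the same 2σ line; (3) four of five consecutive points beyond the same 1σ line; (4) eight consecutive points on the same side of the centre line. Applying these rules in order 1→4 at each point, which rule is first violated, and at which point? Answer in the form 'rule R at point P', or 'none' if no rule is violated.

Zone of each point (C = within 1σ̂, B = 1σ̂–2σ̂, A = 2σ̂–3σ̂, * = beyond 3σ̂; sign = side of CL): 1:+C, 2:+C, 3:-B, 4:-C, 5:+A, 6:+B, 7:+B, 8:+C, 9:+A, 10:-B, 11:-C
Rule 3 (four of five consecutive points beyond the same 1σ limit) is satisfied at point 9.

rule 3 at point 9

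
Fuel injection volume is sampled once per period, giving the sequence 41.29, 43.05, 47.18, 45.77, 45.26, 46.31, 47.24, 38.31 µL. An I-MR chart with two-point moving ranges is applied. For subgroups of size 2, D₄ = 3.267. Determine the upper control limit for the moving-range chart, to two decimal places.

8.74

Moving ranges: 1.76, 4.13, 1.41, 0.51, 1.05, 0.93, 8.93; M̄R̄ = 18.7200 / 7 = 2.6743
UCL_MR = D₄·M̄R̄ = 3.267 × 2.6743 = 8.7369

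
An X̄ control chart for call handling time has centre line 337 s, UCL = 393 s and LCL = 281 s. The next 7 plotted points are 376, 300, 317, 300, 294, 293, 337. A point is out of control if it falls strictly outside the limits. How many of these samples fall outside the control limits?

0

All 7 points lie within [281, 393].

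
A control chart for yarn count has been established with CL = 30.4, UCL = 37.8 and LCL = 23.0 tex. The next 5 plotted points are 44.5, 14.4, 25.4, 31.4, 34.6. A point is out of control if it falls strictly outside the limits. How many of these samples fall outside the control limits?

2

Compare each point to [23.0, 37.8]: sample 1 = 44.5 > UCL; sample 2 = 14.4 < LCL.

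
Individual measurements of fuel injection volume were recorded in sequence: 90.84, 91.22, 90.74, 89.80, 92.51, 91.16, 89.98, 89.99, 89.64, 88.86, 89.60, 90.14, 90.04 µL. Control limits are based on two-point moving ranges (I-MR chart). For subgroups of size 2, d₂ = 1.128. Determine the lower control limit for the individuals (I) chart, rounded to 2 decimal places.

88.23

X̄ = (90.84 + 91.22 + 90.74 + 89.80 + 92.51 + 91.16 + 89.98 + 89.99 + 89.64 + 88.86 + 89.60 + 90.14 + 90.04) / 13 = 90.3477
Moving ranges: 0.38, 0.48, 0.94, 2.71, 1.35, 1.18, 0.01, 0.35, 0.78, 0.74, 0.54, 0.10; M̄R̄ = 9.5600 / 12 = 0.7967
LCL = X̄ − 3·M̄R̄/d₂ = 90.3477 − 3 × 0.7967 / 1.128 = 88.2289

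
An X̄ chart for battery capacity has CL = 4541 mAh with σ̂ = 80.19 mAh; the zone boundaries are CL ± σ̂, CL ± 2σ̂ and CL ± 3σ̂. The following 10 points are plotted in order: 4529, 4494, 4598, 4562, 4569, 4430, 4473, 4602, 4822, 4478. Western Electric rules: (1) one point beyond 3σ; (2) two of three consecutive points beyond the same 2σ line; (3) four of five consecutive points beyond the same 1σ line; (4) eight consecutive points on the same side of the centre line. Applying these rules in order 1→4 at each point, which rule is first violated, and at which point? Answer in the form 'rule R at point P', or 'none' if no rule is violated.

rule 1 at point 9

Zone of each point (C = within 1σ̂, B = 1σ̂–2σ̂, A = 2σ̂–3σ̂, * = beyond 3σ̂; sign = side of CL): 1:-C, 2:-C, 3:+C, 4:+C, 5:+C, 6:-B, 7:-C, 8:+C, 9:+*, 10:-C
Rule 1 (one point beyond the 3σ limits) is satisfied at point 9.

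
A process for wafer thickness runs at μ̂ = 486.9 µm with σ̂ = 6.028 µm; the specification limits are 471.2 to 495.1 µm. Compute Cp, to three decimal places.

Cp = (USL − LSL) / (6σ̂) = (495.1 − 471.2) / (6 × 6.028) = 23.9000 / 36.1680 = 0.6608

0.661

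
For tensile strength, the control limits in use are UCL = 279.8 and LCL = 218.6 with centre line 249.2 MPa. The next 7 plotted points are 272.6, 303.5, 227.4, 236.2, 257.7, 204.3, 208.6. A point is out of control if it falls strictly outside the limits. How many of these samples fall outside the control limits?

3

Compare each point to [218.6, 279.8]: sample 2 = 303.5 > UCL; sample 6 = 204.3 < LCL; sample 7 = 208.6 < LCL.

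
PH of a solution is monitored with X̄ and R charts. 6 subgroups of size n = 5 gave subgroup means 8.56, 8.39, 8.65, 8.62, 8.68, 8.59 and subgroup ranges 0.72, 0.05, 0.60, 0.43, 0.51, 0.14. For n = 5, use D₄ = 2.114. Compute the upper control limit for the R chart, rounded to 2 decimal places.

0.86

R̄ = (0.72 + 0.05 + 0.60 + 0.43 + 0.51 + 0.14) / 6 = 2.4500 / 6 = 0.4083
UCL_R = D₄·R̄ = 2.114 × 0.4083 = 0.8632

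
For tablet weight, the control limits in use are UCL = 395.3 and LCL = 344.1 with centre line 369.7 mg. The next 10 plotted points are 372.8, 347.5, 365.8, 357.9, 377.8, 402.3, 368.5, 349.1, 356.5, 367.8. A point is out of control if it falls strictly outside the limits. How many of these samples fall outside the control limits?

1

Compare each point to [344.1, 395.3]: sample 6 = 402.3 > UCL.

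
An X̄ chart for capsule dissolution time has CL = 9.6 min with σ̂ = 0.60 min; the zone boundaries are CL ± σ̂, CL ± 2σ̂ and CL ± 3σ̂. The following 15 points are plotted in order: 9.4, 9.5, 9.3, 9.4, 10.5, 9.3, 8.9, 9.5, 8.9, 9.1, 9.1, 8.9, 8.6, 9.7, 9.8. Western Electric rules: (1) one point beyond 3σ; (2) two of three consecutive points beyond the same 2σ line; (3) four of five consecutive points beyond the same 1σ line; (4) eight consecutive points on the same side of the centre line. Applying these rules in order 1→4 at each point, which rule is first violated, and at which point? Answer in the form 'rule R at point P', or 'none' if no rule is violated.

rule 4 at point 13

Zone of each point (C = within 1σ̂, B = 1σ̂–2σ̂, A = 2σ̂–3σ̂, * = beyond 3σ̂; sign = side of CL): 1:-C, 2:-C, 3:-C, 4:-C, 5:+B, 6:-C, 7:-B, 8:-C, 9:-B, 10:-C, 11:-C, 12:-B, 13:-B, 14:+C, 15:+C
Rule 4 (eight consecutive points on the same side of the centre line) is satisfied at point 13.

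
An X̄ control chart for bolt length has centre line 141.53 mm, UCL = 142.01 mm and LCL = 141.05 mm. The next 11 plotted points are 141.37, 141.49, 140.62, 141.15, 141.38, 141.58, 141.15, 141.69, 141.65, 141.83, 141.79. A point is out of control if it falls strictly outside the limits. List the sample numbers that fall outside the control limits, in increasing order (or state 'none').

Compare each point to [141.05, 142.01]: sample 3 = 140.62 < LCL.

3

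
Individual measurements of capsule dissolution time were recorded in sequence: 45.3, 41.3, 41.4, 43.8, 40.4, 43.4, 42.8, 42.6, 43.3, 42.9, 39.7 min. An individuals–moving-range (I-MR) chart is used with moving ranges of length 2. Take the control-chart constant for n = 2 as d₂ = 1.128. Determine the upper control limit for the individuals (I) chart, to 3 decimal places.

X̄ = (45.3 + 41.3 + 41.4 + 43.8 + 40.4 + 43.4 + 42.8 + 42.6 + 43.3 + 42.9 + 39.7) / 11 = 42.4455
Moving ranges: 4.0, 0.1, 2.4, 3.4, 3.0, 0.6, 0.2, 0.7, 0.4, 3.2; M̄R̄ = 18.0000 / 10 = 1.8000
UCL = X̄ + 3·M̄R̄/d₂ = 42.4455 + 3 × 1.8000 / 1.128 = 47.2327

47.233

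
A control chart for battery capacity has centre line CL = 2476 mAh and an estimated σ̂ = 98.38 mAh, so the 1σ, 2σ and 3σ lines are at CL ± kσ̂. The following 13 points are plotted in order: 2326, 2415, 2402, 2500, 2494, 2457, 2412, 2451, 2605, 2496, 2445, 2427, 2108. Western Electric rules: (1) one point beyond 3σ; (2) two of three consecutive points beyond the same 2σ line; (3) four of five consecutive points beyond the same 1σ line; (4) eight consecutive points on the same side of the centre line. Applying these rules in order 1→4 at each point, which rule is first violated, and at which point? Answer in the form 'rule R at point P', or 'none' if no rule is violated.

Zone of each point (C = within 1σ̂, B = 1σ̂–2σ̂, A = 2σ̂–3σ̂, * = beyond 3σ̂; sign = side of CL): 1:-B, 2:-C, 3:-C, 4:+C, 5:+C, 6:-C, 7:-C, 8:-C, 9:+B, 10:+C, 11:-C, 12:-C, 13:-*
Rule 1 (one point beyond the 3σ limits) is satisfied at point 13.

rule 1 at point 13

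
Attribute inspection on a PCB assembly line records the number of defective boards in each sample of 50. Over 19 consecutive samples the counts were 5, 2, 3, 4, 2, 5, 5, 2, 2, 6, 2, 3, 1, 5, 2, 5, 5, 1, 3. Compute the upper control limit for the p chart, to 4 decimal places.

p̄ = Σdᵢ / (k·n) = 63 / (19 × 50) = 0.06632
UCL = p̄ + 3·√(p̄(1−p̄)/n) = 0.06632 + 3 × √(0.06632×0.93368/50) = 0.06632 + 3 × 0.03519 = 0.17189

0.1719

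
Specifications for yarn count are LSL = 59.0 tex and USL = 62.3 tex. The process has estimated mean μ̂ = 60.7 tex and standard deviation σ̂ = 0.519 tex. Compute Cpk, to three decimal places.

Cpu = (USL − μ̂) / (3σ̂) = (62.3 − 60.7) / (3 × 0.519) = 1.0276; Cpl = (μ̂ − LSL) / (3σ̂) = (60.7 − 59.0) / (3 × 0.519) = 1.0918; Cpk = min(Cpu, Cpl) = 1.0276

1.028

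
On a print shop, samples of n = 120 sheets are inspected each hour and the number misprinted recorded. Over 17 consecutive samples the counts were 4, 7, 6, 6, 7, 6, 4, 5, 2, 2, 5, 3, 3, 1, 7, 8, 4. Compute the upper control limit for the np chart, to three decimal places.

11.085

p̄ = Σdᵢ / (k·n) = 80 / (17 × 120) = 0.03922
UCL = np̄ + 3·√(np̄(1−p̄)) = 4.7059 + 3 × √(4.7059×0.96078) = 4.7059 + 3 × 2.1263 = 11.0849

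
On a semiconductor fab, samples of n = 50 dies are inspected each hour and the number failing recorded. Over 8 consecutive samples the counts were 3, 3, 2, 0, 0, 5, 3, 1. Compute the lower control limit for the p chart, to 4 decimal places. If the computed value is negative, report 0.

p̄ = Σdᵢ / (k·n) = 17 / (8 × 50) = 0.04250
LCL = p̄ − 3·√(p̄(1−p̄)/n) = 0.04250 − 3 × 0.02853 = -0.04309 → 0 (negative, so LCL = 0)

0.0000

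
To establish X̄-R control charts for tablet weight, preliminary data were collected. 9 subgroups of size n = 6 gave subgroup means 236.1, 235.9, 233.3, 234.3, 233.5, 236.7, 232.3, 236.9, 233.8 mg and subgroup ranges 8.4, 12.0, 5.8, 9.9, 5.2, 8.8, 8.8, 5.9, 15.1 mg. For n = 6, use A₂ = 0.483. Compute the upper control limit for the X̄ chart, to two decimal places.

239.04

X̄̄ = (236.1 + 235.9 + 233.3 + 234.3 + 233.5 + 236.7 + 232.3 + 236.9 + 233.8) / 9 = 2112.8000 / 9 = 234.7556
R̄ = (8.4 + 12.0 + 5.8 + 9.9 + 5.2 + 8.8 + 8.8 + 5.9 + 15.1) / 9 = 79.9000 / 9 = 8.8778
UCL = X̄̄ + A₂·R̄ = 234.7556 + 0.483 × 8.8778 = 239.0435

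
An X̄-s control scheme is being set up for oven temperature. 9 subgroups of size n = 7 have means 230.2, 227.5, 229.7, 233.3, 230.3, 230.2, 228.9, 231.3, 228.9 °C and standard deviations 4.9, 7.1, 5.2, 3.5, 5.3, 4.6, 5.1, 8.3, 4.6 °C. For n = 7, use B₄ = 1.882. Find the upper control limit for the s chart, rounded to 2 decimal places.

s̄ = (4.9 + 7.1 + 5.2 + 3.5 + 5.3 + 4.6 + 5.1 + 8.3 + 4.6) / 9 = 5.4000
UCL_s = B₄·s̄ = 1.882 × 5.4000 = 10.1628

10.16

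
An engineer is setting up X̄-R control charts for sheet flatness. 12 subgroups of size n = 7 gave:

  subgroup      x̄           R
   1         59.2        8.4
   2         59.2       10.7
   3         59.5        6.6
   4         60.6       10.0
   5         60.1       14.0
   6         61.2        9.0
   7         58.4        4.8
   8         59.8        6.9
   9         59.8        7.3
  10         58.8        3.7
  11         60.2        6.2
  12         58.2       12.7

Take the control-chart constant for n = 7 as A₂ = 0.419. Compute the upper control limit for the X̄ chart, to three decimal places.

63.085

X̄̄ = (59.2 + 59.2 + 59.5 + 60.6 + 60.1 + 61.2 + 58.4 + 59.8 + 59.8 + 58.8 + 60.2 + 58.2) / 12 = 715.0000 / 12 = 59.5833
R̄ = (8.4 + 10.7 + 6.6 + 10.0 + 14.0 + 9.0 + 4.8 + 6.9 + 7.3 + 3.7 + 6.2 + 12.7) / 12 = 100.3000 / 12 = 8.3583
UCL = X̄̄ + A₂·R̄ = 59.5833 + 0.419 × 8.3583 = 63.0855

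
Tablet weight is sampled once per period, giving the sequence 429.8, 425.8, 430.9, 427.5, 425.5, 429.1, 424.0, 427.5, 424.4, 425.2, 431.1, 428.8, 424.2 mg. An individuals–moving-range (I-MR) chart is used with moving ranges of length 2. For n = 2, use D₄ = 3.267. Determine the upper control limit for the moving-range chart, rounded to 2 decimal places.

11.82

Moving ranges: 4.0, 5.1, 3.4, 2.0, 3.6, 5.1, 3.5, 3.1, 0.8, 5.9, 2.3, 4.6; M̄R̄ = 43.4000 / 12 = 3.6167
UCL_MR = D₄·M̄R̄ = 3.267 × 3.6167 = 11.8156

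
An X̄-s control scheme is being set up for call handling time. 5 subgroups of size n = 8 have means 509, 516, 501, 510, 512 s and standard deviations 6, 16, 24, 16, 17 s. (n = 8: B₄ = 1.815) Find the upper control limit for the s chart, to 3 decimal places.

28.677

s̄ = (6 + 16 + 24 + 16 + 17) / 5 = 15.8000
UCL_s = B₄·s̄ = 1.815 × 15.8000 = 28.6770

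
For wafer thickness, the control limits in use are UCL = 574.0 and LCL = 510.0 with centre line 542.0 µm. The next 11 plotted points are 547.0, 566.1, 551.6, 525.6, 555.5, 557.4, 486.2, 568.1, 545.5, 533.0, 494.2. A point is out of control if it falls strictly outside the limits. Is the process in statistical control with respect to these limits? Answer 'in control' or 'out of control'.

out of control

Compare each point to [510.0, 574.0]: sample 7 = 486.2 < LCL; sample 11 = 494.2 < LCL.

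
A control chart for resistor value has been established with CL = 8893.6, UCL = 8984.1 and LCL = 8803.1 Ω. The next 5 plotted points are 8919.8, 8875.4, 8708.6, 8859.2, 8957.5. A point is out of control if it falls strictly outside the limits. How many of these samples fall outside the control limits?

1

Compare each point to [8803.1, 8984.1]: sample 3 = 8708.6 < LCL.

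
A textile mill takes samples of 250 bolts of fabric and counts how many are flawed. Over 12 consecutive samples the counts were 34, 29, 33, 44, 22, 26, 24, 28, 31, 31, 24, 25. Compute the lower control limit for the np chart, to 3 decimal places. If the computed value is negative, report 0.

14.004

p̄ = Σdᵢ / (k·n) = 351 / (12 × 250) = 0.11700
LCL = np̄ − 3·√(np̄(1−p̄)) = 29.2500 − 3 × 5.0821 = 14.0037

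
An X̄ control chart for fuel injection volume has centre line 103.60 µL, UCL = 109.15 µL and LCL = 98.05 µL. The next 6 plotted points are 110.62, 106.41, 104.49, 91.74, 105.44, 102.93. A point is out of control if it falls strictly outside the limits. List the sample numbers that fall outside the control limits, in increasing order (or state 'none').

1, 4

Compare each point to [98.05, 109.15]: sample 1 = 110.62 > UCL; sample 4 = 91.74 < LCL.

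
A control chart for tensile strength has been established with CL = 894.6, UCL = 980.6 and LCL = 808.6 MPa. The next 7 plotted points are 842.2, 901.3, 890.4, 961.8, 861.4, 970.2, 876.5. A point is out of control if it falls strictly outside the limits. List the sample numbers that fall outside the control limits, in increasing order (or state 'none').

none

All 7 points lie within [808.6, 980.6].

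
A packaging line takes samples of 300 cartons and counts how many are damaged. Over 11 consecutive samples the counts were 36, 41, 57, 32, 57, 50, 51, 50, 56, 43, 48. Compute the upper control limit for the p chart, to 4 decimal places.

p̄ = Σdᵢ / (k·n) = 521 / (11 × 300) = 0.15788
UCL = p̄ + 3·√(p̄(1−p̄)/n) = 0.15788 + 3 × √(0.15788×0.84212/300) = 0.15788 + 3 × 0.02105 = 0.22103

0.2210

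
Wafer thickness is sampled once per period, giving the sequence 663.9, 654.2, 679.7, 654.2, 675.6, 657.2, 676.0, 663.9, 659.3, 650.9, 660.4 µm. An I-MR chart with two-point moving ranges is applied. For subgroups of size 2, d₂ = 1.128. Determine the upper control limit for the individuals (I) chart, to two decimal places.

704.14

X̄ = (663.9 + 654.2 + 679.7 + 654.2 + 675.6 + 657.2 + 676.0 + 663.9 + 659.3 + 650.9 + 660.4) / 11 = 663.2091
Moving ranges: 9.7, 25.5, 25.5, 21.4, 18.4, 18.8, 12.1, 4.6, 8.4, 9.5; M̄R̄ = 153.9000 / 10 = 15.3900
UCL = X̄ + 3·M̄R̄/d₂ = 663.2091 + 3 × 15.3900 / 1.128 = 704.1399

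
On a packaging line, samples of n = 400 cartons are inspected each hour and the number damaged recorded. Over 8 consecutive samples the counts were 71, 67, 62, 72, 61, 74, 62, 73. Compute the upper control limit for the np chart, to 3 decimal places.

90.255

p̄ = Σdᵢ / (k·n) = 542 / (8 × 400) = 0.16937
UCL = np̄ + 3·√(np̄(1−p̄)) = 67.7500 + 3 × √(67.7500×0.83062) = 67.7500 + 3 × 7.5017 = 90.2550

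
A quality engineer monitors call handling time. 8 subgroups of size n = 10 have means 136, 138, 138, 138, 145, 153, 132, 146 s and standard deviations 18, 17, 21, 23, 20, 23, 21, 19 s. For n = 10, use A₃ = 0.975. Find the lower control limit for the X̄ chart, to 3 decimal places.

X̄̄ = (136 + 138 + 138 + 138 + 145 + 153 + 132 + 146) / 8 = 140.7500
s̄ = (18 + 17 + 21 + 23 + 20 + 23 + 21 + 19) / 8 = 20.2500
LCL = X̄̄ − A₃·s̄ = 140.7500 − 0.975 × 20.2500 = 121.0062

121.006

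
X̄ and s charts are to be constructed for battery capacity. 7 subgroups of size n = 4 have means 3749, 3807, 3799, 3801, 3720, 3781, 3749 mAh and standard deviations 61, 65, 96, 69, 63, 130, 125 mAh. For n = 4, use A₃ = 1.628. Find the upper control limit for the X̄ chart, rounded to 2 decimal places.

X̄̄ = (3749 + 3807 + 3799 + 3801 + 3720 + 3781 + 3749) / 7 = 3772.2857
s̄ = (61 + 65 + 96 + 69 + 63 + 130 + 125) / 7 = 87.0000
UCL = X̄̄ + A₃·s̄ = 3772.2857 + 1.628 × 87.0000 = 3913.9217

3913.92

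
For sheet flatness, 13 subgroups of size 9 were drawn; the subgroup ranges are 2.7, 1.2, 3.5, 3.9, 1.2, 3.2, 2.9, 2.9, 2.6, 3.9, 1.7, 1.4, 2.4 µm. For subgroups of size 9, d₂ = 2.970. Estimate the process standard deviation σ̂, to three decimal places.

0.868

R̄ = (2.7 + 1.2 + 3.5 + 3.9 + 1.2 + 3.2 + 2.9 + 2.9 + 2.6 + 3.9 + 1.7 + 1.4 + 2.4) / 13 = 2.5769
σ̂ = R̄ / d₂ = 2.5769 / 2.970 = 0.8677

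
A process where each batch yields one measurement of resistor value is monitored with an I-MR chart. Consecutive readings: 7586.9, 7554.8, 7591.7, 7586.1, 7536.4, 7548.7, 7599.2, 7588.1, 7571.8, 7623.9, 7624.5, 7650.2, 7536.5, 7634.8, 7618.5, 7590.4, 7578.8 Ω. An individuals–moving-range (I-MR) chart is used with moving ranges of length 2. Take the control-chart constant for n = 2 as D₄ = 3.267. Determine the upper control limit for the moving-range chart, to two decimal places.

Moving ranges: 32.1, 36.9, 5.6, 49.7, 12.3, 50.5, 11.1, 16.3, 52.1, 0.6, 25.7, 113.7, 98.3, 16.3, 28.1, 11.6; M̄R̄ = 560.9000 / 16 = 35.0562
UCL_MR = D₄·M̄R̄ = 3.267 × 35.0562 = 114.5288

114.53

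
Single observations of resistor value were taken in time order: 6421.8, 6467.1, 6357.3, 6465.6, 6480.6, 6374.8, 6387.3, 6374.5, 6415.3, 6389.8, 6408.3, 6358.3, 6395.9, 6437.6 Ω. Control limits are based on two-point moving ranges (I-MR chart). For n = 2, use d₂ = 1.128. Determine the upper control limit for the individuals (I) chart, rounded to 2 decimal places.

6537.16

X̄ = (6421.8 + 6467.1 + 6357.3 + 6465.6 + 6480.6 + 6374.8 + 6387.3 + 6374.5 + 6415.3 + 6389.8 + 6408.3 + 6358.3 + 6395.9 + 6437.6) / 14 = 6409.5857
Moving ranges: 45.3, 109.8, 108.3, 15.0, 105.8, 12.5, 12.8, 40.8, 25.5, 18.5, 50.0, 37.6, 41.7; M̄R̄ = 623.6000 / 13 = 47.9692
UCL = X̄ + 3·M̄R̄/d₂ = 6409.5857 + 3 × 47.9692 / 1.128 = 6537.1635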